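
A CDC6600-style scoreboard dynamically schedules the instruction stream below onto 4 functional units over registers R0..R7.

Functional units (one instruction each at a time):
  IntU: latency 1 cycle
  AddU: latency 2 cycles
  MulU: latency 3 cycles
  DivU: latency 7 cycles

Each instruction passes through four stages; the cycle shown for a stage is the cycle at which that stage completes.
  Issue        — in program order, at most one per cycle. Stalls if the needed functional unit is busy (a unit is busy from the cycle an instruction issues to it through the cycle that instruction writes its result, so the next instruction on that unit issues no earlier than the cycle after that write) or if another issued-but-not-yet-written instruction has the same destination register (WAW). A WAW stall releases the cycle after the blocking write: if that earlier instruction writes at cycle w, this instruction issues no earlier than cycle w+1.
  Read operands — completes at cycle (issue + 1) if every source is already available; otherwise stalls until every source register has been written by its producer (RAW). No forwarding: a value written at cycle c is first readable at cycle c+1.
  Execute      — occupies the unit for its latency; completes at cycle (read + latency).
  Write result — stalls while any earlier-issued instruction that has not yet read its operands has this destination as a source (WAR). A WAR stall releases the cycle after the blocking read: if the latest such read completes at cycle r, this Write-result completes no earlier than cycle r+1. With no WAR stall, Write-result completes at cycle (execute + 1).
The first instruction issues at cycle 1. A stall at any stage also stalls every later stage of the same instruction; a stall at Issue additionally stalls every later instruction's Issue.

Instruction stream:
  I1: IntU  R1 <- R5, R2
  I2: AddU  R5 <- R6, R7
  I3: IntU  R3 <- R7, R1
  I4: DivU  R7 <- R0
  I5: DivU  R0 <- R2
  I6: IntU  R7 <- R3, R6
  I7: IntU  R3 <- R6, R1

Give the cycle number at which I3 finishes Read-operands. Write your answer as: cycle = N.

cycle = 6

I1: IS=1 RO=2 EX=3 WR=4
I2: IS=2 RO=3 EX=5 WR=6
I3: IS=5 RO=6 EX=7 WR=8  [struct: IntU busy until I1 writes@4]
I4: IS=6 RO=7 EX=14 WR=15
I5: IS=16 RO=17 EX=24 WR=25  [struct: DivU busy until I4 writes@15]
I6: IS=17 RO=18 EX=19 WR=20
I7: IS=21 RO=22 EX=23 WR=24  [struct: IntU busy until I6 writes@20]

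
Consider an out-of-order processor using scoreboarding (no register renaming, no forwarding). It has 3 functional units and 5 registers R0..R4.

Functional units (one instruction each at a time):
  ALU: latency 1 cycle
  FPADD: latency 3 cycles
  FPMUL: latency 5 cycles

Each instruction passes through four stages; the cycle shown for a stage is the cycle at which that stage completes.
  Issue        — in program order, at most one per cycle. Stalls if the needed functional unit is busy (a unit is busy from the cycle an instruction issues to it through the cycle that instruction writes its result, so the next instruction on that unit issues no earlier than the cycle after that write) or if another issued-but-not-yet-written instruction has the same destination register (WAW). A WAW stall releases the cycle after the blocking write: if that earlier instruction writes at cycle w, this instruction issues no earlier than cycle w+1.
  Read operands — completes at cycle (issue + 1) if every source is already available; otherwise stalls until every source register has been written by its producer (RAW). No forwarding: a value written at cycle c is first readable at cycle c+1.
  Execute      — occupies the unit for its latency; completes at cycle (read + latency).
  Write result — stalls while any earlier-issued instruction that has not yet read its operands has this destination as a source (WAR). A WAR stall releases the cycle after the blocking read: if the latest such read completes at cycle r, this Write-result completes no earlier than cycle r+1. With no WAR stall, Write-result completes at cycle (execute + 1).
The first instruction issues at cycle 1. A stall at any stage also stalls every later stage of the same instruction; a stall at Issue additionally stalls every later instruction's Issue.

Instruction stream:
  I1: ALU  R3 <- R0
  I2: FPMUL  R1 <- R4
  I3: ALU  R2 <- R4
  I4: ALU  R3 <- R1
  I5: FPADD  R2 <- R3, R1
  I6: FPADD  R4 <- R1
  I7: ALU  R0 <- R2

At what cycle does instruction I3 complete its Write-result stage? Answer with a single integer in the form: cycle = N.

cycle = 8

c1: issue I1 (ALU)
c2: I1 read-ops · issue I2 (FPMUL)
c3: I1 finished on ALU · I2 read-ops
c4: I1→R3
c5: issue I3 (ALU)
c6: I3 read-ops
c7: I3 finished on ALU
c8: I2 finished on FPMUL · I3→R2
c9: I2→R1 · issue I4 (ALU)
c10: I4 read-ops · issue I5 (FPADD)
c11: I4 finished on ALU
c12: I4→R3
c13: I5 read-ops
c16: I5 finished on FPADD
c17: I5→R2
c18: issue I6 (FPADD)
c19: I6 read-ops · issue I7 (ALU)
c20: I7 read-ops
c21: I7 finished on ALU
c22: I6 finished on FPADD · I7→R0
c23: I6→R4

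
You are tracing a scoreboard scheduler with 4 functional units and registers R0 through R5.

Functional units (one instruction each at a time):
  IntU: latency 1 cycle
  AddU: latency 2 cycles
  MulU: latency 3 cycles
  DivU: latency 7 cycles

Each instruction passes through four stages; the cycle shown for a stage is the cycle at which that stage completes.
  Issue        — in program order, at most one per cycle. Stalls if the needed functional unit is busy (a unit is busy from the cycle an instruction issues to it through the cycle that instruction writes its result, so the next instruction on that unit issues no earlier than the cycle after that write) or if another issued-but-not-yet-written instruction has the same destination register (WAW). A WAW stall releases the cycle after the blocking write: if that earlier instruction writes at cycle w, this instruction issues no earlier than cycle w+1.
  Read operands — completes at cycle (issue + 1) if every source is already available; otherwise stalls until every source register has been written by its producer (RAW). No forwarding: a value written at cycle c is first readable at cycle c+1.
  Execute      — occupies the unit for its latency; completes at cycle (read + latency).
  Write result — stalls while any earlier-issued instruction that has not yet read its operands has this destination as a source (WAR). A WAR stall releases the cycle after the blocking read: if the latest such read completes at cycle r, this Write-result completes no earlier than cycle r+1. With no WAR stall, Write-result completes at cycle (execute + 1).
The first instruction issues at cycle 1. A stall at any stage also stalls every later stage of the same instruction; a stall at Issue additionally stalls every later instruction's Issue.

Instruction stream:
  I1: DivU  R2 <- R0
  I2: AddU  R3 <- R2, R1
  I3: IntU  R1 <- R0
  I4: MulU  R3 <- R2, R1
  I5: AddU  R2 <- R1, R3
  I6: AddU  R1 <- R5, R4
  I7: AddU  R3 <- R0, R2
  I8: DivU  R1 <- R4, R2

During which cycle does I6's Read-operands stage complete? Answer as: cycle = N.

I1  is:1  ro:2  ex:9  wr:10
I2  is:2  ro:11  ex:13  wr:14  — RAW R2: wait I1 write@10
I3  is:3  ro:4  ex:5  wr:12  — WAR R1: wait I2 read@11
I4  is:15  ro:16  ex:19  wr:20  — WAW R3: wait I2 write@14
I5  is:16  ro:21  ex:23  wr:24  — RAW R3: wait I4 write@20
I6  is:25  ro:26  ex:28  wr:29  — struct: AddU busy until I5 writes@24
I7  is:30  ro:31  ex:33  wr:34  — struct: AddU busy until I6 writes@29
I8  is:31  ro:32  ex:39  wr:40

cycle = 26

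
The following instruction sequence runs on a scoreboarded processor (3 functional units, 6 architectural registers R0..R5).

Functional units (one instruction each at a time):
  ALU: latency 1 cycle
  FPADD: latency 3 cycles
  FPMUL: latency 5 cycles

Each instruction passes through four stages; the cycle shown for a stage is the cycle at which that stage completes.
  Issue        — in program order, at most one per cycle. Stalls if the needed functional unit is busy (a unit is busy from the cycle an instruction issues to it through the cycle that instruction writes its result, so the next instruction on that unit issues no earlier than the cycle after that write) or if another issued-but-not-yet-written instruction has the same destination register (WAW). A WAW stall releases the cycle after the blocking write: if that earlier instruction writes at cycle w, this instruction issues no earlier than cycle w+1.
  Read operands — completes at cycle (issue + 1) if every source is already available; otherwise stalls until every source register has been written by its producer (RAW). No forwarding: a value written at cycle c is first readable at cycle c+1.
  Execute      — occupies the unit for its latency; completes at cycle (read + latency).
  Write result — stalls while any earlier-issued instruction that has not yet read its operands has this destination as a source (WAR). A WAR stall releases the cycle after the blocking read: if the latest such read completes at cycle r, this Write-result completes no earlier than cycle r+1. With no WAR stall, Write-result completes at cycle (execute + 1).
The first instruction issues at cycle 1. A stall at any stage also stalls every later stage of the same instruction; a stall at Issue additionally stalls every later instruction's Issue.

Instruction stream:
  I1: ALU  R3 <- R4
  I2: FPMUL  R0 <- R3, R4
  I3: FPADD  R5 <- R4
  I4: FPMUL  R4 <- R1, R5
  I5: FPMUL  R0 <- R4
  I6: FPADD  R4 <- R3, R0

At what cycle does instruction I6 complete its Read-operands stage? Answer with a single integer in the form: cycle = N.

cycle = 28

[I1] 1/2/3/4
[I2] 2/5/10/11  (RAW R3: wait I1 write@4)
[I3] 3/4/7/8
[I4] 12/13/18/19  (struct: FPMUL busy until I2 writes@11)
[I5] 20/21/26/27  (struct: FPMUL busy until I4 writes@19)
[I6] 21/28/31/32  (RAW R0: wait I5 write@27)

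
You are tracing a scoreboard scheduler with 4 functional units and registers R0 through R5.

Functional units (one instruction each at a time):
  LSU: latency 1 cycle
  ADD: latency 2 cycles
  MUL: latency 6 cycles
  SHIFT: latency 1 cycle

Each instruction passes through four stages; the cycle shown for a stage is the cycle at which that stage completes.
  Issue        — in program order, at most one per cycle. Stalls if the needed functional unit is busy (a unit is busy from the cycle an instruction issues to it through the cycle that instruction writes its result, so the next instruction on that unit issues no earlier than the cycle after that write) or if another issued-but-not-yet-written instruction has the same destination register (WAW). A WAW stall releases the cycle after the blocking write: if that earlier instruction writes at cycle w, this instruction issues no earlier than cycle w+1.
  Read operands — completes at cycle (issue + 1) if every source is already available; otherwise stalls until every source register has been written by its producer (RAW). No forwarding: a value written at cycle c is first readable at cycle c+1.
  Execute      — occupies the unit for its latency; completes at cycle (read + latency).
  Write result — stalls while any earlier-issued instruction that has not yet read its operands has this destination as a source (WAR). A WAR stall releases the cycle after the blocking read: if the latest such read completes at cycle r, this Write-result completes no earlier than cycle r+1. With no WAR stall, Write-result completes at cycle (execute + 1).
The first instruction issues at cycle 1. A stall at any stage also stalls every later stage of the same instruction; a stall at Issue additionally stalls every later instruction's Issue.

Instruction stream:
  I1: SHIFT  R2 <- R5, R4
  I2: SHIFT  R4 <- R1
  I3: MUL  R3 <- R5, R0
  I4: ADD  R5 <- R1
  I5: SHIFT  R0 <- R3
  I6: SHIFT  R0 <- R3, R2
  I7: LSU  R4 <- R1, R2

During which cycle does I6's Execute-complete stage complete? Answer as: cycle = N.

[1] I1 dispatched to SHIFT
[2] I1 operands ready
[3] I1 complete
[4] R2←I1
[5] I2 dispatched to SHIFT
[6] I2 operands ready · I3 dispatched to MUL
[7] I2 complete · I3 operands ready · I4 dispatched to ADD
[8] R4←I2 · I4 operands ready
[9] I5 dispatched to SHIFT
[10] I4 complete
[11] R5←I4
[13] I3 complete
[14] R3←I3
[15] I5 operands ready
[16] I5 complete
[17] R0←I5
[18] I6 dispatched to SHIFT
[19] I6 operands ready · I7 dispatched to LSU
[20] I6 complete · I7 operands ready
[21] R0←I6 · I7 complete
[22] R4←I7

cycle = 20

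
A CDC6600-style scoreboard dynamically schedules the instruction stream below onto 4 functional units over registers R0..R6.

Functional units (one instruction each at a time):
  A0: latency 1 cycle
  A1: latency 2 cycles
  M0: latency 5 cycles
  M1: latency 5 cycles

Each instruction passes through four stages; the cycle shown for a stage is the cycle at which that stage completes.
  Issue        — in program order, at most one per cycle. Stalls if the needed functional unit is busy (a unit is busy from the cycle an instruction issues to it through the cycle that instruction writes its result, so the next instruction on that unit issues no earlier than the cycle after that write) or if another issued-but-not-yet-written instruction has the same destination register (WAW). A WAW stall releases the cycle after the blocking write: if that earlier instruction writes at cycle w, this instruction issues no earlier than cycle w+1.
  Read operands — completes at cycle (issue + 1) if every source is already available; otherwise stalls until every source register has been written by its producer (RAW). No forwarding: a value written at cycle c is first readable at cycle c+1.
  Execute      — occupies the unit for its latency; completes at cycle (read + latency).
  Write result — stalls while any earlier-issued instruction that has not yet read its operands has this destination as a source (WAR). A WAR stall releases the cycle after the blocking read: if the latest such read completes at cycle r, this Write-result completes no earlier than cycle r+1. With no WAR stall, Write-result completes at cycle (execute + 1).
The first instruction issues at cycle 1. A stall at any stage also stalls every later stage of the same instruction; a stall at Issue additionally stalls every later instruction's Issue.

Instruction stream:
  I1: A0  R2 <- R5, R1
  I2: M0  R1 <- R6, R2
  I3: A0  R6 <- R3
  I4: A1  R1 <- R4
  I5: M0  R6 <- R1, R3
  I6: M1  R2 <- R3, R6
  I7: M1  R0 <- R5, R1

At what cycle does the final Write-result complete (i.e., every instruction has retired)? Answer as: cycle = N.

cycle = 38

[1] I1 issues→A0
[2] I1 reads; I2 issues→M0
[3] I1 exec-done
[4] I1 writes R2
[5] I2 reads; I3 issues→A0
[6] I3 reads
[7] I3 exec-done
[8] I3 writes R6
[10] I2 exec-done
[11] I2 writes R1
[12] I4 issues→A1
[13] I4 reads; I5 issues→M0
[14] I6 issues→M1
[15] I4 exec-done
[16] I4 writes R1
[17] I5 reads
[22] I5 exec-done
[23] I5 writes R6
[24] I6 reads
[29] I6 exec-done
[30] I6 writes R2
[31] I7 issues→M1
[32] I7 reads
[37] I7 exec-done
[38] I7 writes R0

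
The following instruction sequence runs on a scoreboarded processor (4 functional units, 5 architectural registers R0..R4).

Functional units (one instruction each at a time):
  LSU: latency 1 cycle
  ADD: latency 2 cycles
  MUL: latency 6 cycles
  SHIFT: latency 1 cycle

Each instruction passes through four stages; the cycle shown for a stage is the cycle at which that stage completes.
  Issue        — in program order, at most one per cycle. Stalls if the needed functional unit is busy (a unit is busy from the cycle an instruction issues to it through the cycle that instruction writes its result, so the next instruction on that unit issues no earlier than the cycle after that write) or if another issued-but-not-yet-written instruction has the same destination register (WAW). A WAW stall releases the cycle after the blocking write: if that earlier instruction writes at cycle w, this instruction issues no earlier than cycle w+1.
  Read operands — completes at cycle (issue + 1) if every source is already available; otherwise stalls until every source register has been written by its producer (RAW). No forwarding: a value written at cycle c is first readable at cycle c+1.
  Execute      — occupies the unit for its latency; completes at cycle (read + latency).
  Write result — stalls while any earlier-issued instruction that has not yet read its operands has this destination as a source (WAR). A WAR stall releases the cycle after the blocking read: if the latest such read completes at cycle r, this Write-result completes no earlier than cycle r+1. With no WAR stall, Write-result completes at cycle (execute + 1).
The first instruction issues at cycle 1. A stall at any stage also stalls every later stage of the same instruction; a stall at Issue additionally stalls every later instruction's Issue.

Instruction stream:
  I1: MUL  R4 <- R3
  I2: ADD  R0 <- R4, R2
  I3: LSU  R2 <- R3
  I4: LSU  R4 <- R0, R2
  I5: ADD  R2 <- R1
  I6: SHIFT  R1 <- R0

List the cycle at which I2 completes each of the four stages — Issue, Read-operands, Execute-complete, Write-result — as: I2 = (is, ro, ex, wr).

I2 = (2, 10, 12, 13)

c1: issue I1 (MUL)
c2: I1 read-ops | issue I2 (ADD)
c3: issue I3 (LSU)
c4: I3 read-ops
c5: I3 finished on LSU
c8: I1 finished on MUL
c9: I1→R4
c10: I2 read-ops
c11: I3→R2
c12: I2 finished on ADD | issue I4 (LSU)
c13: I2→R0
c14: I4 read-ops | issue I5 (ADD)
c15: I4 finished on LSU | I5 read-ops | issue I6 (SHIFT)
c16: I4→R4 | I6 read-ops
c17: I5 finished on ADD | I6 finished on SHIFT
c18: I5→R2 | I6→R1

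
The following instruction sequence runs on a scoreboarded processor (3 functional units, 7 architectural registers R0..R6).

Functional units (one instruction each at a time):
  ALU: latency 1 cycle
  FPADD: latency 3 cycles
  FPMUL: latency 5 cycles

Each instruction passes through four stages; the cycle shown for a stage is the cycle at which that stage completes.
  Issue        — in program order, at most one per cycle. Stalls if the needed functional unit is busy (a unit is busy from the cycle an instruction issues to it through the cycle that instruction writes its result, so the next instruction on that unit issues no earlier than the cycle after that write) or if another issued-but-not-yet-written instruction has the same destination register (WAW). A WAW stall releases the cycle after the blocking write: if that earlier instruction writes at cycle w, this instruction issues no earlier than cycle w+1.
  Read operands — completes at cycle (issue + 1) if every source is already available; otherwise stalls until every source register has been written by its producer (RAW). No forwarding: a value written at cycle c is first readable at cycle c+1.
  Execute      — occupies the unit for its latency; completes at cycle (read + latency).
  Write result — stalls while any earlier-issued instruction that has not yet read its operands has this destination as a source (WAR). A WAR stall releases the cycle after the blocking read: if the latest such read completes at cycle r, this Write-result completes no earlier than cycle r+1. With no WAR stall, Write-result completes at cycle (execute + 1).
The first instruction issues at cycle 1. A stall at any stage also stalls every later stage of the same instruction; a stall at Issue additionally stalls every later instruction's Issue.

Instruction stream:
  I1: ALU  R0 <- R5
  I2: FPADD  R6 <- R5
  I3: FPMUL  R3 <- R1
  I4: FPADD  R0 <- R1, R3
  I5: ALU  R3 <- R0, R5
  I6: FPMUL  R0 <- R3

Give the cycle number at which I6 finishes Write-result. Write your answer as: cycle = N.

cycle = 25

[1] issue I1 (ALU)
[2] I1 read-ops, issue I2 (FPADD)
[3] I1 finished on ALU, I2 read-ops, issue I3 (FPMUL)
[4] I1→R0, I3 read-ops
[6] I2 finished on FPADD
[7] I2→R6
[8] issue I4 (FPADD)
[9] I3 finished on FPMUL
[10] I3→R3
[11] I4 read-ops, issue I5 (ALU)
[14] I4 finished on FPADD
[15] I4→R0
[16] I5 read-ops, issue I6 (FPMUL)
[17] I5 finished on ALU
[18] I5→R3
[19] I6 read-ops
[24] I6 finished on FPMUL
[25] I6→R0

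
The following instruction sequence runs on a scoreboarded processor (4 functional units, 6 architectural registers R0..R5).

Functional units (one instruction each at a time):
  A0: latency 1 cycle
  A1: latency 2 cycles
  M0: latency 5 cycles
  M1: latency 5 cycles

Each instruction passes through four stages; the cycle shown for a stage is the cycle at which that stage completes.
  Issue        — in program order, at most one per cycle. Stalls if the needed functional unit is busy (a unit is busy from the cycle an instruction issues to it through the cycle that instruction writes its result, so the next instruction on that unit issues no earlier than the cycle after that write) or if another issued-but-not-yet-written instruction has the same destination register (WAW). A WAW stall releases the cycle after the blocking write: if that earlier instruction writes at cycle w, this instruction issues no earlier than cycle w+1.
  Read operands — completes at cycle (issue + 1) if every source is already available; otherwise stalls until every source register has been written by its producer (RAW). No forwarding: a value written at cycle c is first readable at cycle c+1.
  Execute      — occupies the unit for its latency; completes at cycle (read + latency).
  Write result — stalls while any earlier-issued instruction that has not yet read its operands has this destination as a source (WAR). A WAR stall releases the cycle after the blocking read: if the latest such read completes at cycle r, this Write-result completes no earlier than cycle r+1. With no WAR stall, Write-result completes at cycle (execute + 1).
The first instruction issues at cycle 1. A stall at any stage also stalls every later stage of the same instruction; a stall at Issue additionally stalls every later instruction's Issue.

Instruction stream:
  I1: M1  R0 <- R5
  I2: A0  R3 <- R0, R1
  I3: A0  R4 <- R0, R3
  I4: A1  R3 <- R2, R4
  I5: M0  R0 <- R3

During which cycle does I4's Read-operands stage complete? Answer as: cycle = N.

cycle = 16

  I1 | 1 | 2 | 7 | 8
  I2 | 2 | 9 | 10 | 11   RAW R0: wait I1 write@8
  I3 | 12 | 13 | 14 | 15   struct: A0 busy until I2 writes@11
  I4 | 13 | 16 | 18 | 19   RAW R4: wait I3 write@15
  I5 | 14 | 20 | 25 | 26   RAW R3: wait I4 write@19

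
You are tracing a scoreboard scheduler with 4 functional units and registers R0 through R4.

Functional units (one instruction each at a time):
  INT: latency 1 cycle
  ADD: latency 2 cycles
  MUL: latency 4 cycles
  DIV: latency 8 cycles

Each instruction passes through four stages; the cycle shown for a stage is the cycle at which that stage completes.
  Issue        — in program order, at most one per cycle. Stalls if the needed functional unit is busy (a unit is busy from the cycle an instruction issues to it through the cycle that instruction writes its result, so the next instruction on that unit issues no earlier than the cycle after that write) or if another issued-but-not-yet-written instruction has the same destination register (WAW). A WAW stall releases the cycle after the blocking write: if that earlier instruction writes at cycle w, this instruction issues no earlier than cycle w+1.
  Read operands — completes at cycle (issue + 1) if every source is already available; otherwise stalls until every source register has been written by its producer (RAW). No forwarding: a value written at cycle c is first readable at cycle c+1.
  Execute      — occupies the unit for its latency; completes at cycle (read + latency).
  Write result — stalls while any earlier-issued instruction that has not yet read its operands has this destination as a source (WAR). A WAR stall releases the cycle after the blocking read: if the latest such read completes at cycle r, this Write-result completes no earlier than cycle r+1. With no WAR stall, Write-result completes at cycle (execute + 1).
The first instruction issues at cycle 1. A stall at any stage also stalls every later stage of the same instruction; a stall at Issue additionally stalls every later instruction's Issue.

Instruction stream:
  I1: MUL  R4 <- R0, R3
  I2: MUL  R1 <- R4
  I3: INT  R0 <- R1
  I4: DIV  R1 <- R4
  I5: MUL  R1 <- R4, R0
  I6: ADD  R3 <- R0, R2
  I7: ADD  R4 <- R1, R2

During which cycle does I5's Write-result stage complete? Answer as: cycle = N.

c1: issue I1 (MUL)
c2: I1 read-ops
c6: I1 finished on MUL
c7: I1→R4
c8: issue I2 (MUL)
c9: I2 read-ops | issue I3 (INT)
c13: I2 finished on MUL
c14: I2→R1
c15: I3 read-ops | issue I4 (DIV)
c16: I3 finished on INT | I4 read-ops
c17: I3→R0
c24: I4 finished on DIV
c25: I4→R1
c26: issue I5 (MUL)
c27: I5 read-ops | issue I6 (ADD)
c28: I6 read-ops
c30: I6 finished on ADD
c31: I5 finished on MUL | I6→R3
c32: I5→R1 | issue I7 (ADD)
c33: I7 read-ops
c35: I7 finished on ADD
c36: I7→R4

cycle = 32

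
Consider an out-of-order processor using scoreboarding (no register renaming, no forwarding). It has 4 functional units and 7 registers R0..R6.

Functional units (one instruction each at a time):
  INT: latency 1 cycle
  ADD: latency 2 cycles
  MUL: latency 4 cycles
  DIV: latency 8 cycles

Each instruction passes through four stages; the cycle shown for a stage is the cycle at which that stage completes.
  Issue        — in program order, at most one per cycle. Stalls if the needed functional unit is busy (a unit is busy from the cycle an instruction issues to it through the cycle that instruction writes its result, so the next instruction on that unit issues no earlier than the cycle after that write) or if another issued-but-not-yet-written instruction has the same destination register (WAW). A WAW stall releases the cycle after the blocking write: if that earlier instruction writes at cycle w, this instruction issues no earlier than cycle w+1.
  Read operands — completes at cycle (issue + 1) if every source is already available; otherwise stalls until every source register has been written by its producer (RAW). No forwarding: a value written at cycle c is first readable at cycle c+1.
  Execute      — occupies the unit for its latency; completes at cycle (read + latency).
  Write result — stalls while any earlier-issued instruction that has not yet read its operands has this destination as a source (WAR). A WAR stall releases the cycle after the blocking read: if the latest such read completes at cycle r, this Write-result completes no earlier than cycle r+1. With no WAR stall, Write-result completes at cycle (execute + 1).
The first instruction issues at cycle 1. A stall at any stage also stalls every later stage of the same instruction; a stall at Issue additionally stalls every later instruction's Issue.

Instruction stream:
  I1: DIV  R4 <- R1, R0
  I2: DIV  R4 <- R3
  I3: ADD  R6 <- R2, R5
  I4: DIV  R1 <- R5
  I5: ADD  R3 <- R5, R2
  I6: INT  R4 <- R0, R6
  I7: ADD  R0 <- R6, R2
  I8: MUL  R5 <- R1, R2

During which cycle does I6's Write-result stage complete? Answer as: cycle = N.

c1: I1 issues→DIV
c2: I1 reads
c10: I1 exec-done
c11: I1 writes R4
c12: I2 issues→DIV
c13: I2 reads · I3 issues→ADD
c14: I3 reads
c16: I3 exec-done
c17: I3 writes R6
c21: I2 exec-done
c22: I2 writes R4
c23: I4 issues→DIV
c24: I4 reads · I5 issues→ADD
c25: I5 reads · I6 issues→INT
c26: I6 reads
c27: I5 exec-done · I6 exec-done
c28: I5 writes R3 · I6 writes R4
c29: I7 issues→ADD
c30: I7 reads · I8 issues→MUL
c32: I4 exec-done · I7 exec-done
c33: I4 writes R1 · I7 writes R0
c34: I8 reads
c38: I8 exec-done
c39: I8 writes R5

cycle = 28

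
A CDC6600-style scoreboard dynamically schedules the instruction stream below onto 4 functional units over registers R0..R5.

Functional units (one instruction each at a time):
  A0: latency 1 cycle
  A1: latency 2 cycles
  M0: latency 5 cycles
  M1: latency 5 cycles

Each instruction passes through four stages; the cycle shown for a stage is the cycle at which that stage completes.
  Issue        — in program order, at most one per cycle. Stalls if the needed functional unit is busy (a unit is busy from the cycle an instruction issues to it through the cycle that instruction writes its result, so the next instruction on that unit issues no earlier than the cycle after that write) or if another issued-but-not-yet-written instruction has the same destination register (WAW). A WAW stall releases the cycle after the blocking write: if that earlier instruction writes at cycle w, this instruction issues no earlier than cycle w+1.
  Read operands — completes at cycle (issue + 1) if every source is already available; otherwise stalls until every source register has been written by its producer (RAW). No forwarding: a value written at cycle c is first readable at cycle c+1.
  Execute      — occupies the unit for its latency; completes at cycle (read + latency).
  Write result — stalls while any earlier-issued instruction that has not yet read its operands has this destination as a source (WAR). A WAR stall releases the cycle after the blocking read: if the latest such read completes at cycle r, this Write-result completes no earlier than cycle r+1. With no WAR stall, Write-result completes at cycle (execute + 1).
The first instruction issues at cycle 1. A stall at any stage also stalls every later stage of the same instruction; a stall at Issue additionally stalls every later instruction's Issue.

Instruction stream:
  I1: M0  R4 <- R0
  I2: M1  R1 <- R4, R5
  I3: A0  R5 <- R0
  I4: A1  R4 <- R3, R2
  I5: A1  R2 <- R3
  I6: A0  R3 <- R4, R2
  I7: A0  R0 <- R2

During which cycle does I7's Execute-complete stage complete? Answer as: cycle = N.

t=1  I1→M0
t=2  I1 RO, I2→M1
t=3  I3→A0
t=4  I3 RO
t=5  I3 EX
t=7  I1 EX
t=8  I1 WR R4
t=9  I2 RO, I4→A1
t=10  I3 WR R5, I4 RO
t=12  I4 EX
t=13  I4 WR R4
t=14  I2 EX, I5→A1
t=15  I2 WR R1, I5 RO, I6→A0
t=17  I5 EX
t=18  I5 WR R2
t=19  I6 RO
t=20  I6 EX
t=21  I6 WR R3
t=22  I7→A0
t=23  I7 RO
t=24  I7 EX
t=25  I7 WR R0

cycle = 24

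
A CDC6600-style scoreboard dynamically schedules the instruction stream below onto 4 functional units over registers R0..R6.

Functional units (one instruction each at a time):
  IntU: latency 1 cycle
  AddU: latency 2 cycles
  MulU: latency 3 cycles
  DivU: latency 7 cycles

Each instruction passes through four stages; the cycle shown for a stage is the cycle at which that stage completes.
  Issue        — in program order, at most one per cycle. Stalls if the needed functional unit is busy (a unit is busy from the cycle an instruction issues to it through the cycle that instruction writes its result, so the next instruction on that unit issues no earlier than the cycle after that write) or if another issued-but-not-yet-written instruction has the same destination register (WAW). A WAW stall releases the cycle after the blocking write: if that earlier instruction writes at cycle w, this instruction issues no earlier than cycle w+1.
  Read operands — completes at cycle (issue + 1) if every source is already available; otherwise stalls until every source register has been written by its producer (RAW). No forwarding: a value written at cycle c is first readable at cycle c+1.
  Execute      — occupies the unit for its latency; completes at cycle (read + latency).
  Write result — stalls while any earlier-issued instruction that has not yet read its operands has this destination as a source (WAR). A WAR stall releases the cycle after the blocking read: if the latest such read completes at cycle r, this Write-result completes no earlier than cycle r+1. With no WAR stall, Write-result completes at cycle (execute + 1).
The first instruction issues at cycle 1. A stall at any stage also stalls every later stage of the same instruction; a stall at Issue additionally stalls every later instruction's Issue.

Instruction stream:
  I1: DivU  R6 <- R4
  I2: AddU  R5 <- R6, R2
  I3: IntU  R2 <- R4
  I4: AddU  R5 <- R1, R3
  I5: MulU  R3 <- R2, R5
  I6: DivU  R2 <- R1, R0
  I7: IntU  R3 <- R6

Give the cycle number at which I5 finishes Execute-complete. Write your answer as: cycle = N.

cycle = 23

t=1  I1→DivU
t=2  I1 RO; I2→AddU
t=3  I3→IntU
t=4  I3 RO
t=5  I3 EX
t=9  I1 EX
t=10  I1 WR R6
t=11  I2 RO
t=12  I3 WR R2
t=13  I2 EX
t=14  I2 WR R5
t=15  I4→AddU
t=16  I4 RO; I5→MulU
t=17  I6→DivU
t=18  I4 EX; I6 RO
t=19  I4 WR R5
t=20  I5 RO
t=23  I5 EX
t=24  I5 WR R3
t=25  I6 EX; I7→IntU
t=26  I6 WR R2; I7 RO
t=27  I7 EX
t=28  I7 WR R3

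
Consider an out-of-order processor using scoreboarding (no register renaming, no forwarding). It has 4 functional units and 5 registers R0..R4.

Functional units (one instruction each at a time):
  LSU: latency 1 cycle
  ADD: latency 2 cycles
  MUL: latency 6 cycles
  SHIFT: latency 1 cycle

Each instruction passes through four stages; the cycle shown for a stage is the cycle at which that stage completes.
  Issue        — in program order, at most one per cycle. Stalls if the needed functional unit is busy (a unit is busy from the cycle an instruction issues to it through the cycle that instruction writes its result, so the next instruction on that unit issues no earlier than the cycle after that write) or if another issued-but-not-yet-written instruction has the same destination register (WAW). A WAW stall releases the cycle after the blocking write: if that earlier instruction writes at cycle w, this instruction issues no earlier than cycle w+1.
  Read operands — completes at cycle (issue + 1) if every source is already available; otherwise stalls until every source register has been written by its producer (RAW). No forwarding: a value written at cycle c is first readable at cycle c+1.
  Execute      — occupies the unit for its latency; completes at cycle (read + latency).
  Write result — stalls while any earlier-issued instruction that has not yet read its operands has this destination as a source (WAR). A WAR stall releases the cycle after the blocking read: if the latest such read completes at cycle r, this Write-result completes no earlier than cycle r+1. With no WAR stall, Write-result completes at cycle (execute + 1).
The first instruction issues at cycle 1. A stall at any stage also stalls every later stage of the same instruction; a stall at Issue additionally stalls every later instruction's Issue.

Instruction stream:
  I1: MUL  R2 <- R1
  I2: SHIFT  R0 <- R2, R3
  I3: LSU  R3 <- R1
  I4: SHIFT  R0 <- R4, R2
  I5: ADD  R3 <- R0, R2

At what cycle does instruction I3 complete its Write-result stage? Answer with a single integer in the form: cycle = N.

c1: issue I1 (MUL)
c2: I1 read-ops; issue I2 (SHIFT)
c3: issue I3 (LSU)
c4: I3 read-ops
c5: I3 finished on LSU
c8: I1 finished on MUL
c9: I1→R2
c10: I2 read-ops
c11: I2 finished on SHIFT; I3→R3
c12: I2→R0
c13: issue I4 (SHIFT)
c14: I4 read-ops; issue I5 (ADD)
c15: I4 finished on SHIFT
c16: I4→R0
c17: I5 read-ops
c19: I5 finished on ADD
c20: I5→R3

cycle = 11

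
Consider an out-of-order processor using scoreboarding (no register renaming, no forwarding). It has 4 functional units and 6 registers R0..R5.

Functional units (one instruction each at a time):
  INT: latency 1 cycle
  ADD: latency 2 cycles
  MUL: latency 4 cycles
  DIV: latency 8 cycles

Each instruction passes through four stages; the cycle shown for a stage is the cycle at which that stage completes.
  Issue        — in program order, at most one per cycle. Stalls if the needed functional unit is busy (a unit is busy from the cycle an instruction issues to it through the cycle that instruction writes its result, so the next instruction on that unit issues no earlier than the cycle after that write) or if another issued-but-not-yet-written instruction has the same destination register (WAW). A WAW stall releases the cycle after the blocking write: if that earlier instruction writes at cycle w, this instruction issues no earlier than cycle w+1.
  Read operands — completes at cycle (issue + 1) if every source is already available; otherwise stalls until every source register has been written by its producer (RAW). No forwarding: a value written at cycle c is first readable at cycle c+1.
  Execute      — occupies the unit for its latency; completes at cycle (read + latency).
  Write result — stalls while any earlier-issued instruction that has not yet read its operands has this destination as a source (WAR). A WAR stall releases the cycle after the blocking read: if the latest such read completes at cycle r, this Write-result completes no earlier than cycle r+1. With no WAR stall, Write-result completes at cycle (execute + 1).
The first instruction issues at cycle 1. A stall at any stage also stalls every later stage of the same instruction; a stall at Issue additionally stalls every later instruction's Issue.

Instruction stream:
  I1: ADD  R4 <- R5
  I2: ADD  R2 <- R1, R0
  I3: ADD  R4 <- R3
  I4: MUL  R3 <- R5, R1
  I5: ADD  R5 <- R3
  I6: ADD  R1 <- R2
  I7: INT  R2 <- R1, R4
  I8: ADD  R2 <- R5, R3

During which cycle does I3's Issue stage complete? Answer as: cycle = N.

cycle = 11

c1: I1→ADD
c2: I1 RO
c4: I1 EX
c5: I1 WR R4
c6: I2→ADD
c7: I2 RO
c9: I2 EX
c10: I2 WR R2
c11: I3→ADD
c12: I3 RO · I4→MUL
c13: I4 RO
c14: I3 EX
c15: I3 WR R4
c16: I5→ADD
c17: I4 EX
c18: I4 WR R3
c19: I5 RO
c21: I5 EX
c22: I5 WR R5
c23: I6→ADD
c24: I6 RO · I7→INT
c26: I6 EX
c27: I6 WR R1
c28: I7 RO
c29: I7 EX
c30: I7 WR R2
c31: I8→ADD
c32: I8 RO
c34: I8 EX
c35: I8 WR R2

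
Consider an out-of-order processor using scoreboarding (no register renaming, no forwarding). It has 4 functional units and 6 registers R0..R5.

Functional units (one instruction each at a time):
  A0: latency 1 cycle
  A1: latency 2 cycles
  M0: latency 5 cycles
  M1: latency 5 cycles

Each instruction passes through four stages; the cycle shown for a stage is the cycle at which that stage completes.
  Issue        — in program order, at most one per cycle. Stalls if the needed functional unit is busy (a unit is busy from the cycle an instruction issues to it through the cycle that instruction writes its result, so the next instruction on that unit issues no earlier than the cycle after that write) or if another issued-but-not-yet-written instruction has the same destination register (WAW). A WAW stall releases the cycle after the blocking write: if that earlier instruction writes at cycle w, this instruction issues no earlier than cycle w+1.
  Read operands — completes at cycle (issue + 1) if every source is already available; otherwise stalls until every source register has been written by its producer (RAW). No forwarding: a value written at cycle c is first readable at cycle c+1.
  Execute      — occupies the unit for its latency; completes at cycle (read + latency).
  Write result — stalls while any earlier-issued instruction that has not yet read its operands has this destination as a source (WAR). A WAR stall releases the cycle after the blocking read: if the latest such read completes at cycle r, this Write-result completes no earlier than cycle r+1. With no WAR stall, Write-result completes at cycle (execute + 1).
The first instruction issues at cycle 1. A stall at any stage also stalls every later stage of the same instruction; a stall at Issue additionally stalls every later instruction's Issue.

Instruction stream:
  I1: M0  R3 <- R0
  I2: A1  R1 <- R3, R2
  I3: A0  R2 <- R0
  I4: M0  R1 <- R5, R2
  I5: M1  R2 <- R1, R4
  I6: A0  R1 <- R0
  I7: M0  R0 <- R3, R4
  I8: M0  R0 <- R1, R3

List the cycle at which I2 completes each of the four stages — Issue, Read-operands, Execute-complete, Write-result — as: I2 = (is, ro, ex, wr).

cycle 1: I1 dispatched to M0
cycle 2: I1 operands ready, I2 dispatched to A1
cycle 3: I3 dispatched to A0
cycle 4: I3 operands ready
cycle 5: I3 complete
cycle 7: I1 complete
cycle 8: R3←I1
cycle 9: I2 operands ready
cycle 10: R2←I3
cycle 11: I2 complete
cycle 12: R1←I2
cycle 13: I4 dispatched to M0
cycle 14: I4 operands ready, I5 dispatched to M1
cycle 19: I4 complete
cycle 20: R1←I4
cycle 21: I5 operands ready, I6 dispatched to A0
cycle 22: I6 operands ready, I7 dispatched to M0
cycle 23: I6 complete, I7 operands ready
cycle 24: R1←I6
cycle 26: I5 complete
cycle 27: R2←I5
cycle 28: I7 complete
cycle 29: R0←I7
cycle 30: I8 dispatched to M0
cycle 31: I8 operands ready
cycle 36: I8 complete
cycle 37: R0←I8

I2 = (2, 9, 11, 12)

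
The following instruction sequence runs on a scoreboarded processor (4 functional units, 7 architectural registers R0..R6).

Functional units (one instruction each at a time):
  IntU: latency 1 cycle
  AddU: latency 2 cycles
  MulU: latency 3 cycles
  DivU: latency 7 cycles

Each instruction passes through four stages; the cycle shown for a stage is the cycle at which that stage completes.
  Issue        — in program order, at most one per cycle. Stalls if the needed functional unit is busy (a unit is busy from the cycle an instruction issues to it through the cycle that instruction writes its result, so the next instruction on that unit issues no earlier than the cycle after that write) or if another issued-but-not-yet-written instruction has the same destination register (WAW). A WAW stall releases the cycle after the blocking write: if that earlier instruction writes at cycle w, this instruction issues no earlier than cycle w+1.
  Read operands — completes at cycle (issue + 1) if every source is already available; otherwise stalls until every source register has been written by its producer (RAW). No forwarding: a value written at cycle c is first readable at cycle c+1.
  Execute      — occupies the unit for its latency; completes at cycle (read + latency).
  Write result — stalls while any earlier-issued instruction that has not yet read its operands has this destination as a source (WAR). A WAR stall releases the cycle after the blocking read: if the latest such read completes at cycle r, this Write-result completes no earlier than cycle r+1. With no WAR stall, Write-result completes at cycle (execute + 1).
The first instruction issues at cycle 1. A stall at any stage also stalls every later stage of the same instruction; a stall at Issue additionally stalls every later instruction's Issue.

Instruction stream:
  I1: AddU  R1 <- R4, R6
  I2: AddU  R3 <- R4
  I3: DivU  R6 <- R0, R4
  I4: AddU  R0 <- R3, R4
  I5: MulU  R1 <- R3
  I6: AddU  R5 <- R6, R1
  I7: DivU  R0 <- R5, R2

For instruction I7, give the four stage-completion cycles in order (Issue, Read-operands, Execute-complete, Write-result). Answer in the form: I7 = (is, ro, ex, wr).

I7 = (17, 22, 29, 30)

I1 -> (1, 2, 4, 5)
I2 -> (6, 7, 9, 10)  // struct: AddU busy until I1 writes@5
I3 -> (7, 8, 15, 16)
I4 -> (11, 12, 14, 15)  // struct: AddU busy until I2 writes@10
I5 -> (12, 13, 16, 17)
I6 -> (16, 18, 20, 21)  // struct: AddU busy until I4 writes@15, RAW R1: wait I5 write@17
I7 -> (17, 22, 29, 30)  // RAW R5: wait I6 write@21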